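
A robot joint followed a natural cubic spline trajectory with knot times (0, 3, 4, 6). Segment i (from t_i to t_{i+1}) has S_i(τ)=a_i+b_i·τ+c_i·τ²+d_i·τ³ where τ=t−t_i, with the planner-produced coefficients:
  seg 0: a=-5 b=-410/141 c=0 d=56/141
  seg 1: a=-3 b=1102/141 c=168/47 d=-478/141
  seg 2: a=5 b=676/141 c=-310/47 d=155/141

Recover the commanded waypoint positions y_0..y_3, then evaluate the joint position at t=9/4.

y_0=-5 y_1=-3 y_2=5 y_3=-3
S(9/4) = -2639/376

y_0 = S_0(0) = a_0 = -5
y_1 = S_1(0) = a_1 = -3
y_2 = S_2(0) = a_2 = 5
y_3 = S_2(2) = -3
t_q=9/4 is in segment 0 (τ=9/4); S_0(τ)=-2639/376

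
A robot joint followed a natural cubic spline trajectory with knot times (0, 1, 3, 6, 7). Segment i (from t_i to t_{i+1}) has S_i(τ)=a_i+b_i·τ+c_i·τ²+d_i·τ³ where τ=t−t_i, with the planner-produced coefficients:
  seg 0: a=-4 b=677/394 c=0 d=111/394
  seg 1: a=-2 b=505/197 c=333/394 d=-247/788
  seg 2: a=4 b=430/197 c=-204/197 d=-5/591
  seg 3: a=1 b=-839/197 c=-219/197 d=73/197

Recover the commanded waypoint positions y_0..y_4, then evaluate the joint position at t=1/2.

y_0=-4 y_1=-2 y_2=4 y_3=1 y_4=-4
S(1/2) = -9789/3152

y_0 = S_0(0) = a_0 = -4
y_1 = S_1(0) = a_1 = -2
y_2 = S_2(0) = a_2 = 4
y_3 = S_3(0) = a_3 = 1
y_4 = S_3(1) = -4
t_q=1/2 is in segment 0 (τ=1/2); S_0(τ)=-9789/3152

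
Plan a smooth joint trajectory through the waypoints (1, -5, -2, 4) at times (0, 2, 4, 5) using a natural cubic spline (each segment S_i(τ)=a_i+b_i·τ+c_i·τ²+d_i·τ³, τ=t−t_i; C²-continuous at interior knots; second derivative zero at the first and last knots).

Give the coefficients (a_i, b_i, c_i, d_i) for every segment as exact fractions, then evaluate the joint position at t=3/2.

Δ: Δ0=-3, Δ1=3/2, Δ2=6
row 1: diag=8, rhs=27; c'=1/4, d'=27/8
row 2: denom=6−2·1/4=11/2; d'=(27−2·27/8)/(11/2)=81/22
back: M2=81/22
back: M1=27/8−1/4·81/22=27/11
M: M0=0, M1=27/11, M2=81/22, M3=0
seg 0: a=1, c=M0/2=0, d=(M1−M0)/(6·2)=9/44, b=Δ0−h0·(2M0+M1)/6=-42/11
seg 1: a=-5, c=M1/2=27/22, d=(M2−M1)/(6·2)=9/88, b=Δ1−h1·(2M1+M2)/6=-15/11
seg 2: a=-2, c=M2/2=81/44, d=(M3−M2)/(6·1)=-27/44, b=Δ2−h2·(2M2+M3)/6=105/22
t_q=3/2 → seg 0, τ=3/2; S=1+-42/11·τ+0·τ²+9/44·τ³=-1421/352

  seg 0: a=1 b=-42/11 c=0 d=9/44
  seg 1: a=-5 b=-15/11 c=27/22 d=9/88
  seg 2: a=-2 b=105/22 c=81/44 d=-27/44
S(3/2) = -1421/352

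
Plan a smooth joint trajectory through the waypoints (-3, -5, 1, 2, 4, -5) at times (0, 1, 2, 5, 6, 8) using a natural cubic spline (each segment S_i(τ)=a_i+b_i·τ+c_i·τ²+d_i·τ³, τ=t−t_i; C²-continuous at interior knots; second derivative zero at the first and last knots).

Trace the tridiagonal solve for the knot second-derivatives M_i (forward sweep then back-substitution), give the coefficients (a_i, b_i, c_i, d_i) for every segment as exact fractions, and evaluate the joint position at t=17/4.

Δ: Δ0=-2, Δ1=6, Δ2=1/3, Δ3=2, Δ4=-9/2
row 1: diag=4, rhs=48; c'=1/4, d'=12
row 2: denom=8−1·1/4=31/4; d'=(-34−1·12)/(31/4)=-184/31
row 3: denom=8−3·12/31=212/31; d'=(10−3·-184/31)/(212/31)=431/106
row 4: denom=6−1·31/212=1241/212; d'=(-39−1·431/106)/(1241/212)=-9130/1241
back: M4=-9130/1241
back: M3=431/106−31/212·-9130/1241=6381/1241
back: M2=-184/31−12/31·6381/1241=-9836/1241
back: M1=12−1/4·-9836/1241=17351/1241
M: M0=0, M1=17351/1241, M2=-9836/1241, M3=6381/1241, M4=-9130/1241, M5=0
seg 0: a=-3, c=M0/2=0, d=(M1−M0)/(6·1)=17351/7446, b=Δ0−h0·(2M0+M1)/6=-32243/7446
seg 1: a=-5, c=M1/2=17351/2482, d=(M2−M1)/(6·1)=-27187/7446, b=Δ1−h1·(2M1+M2)/6=9905/3723
seg 2: a=1, c=M2/2=-4918/1241, d=(M3−M2)/(6·3)=16217/22338, b=Δ2−h2·(2M2+M3)/6=42355/7446
seg 3: a=2, c=M3/2=6381/2482, d=(M4−M3)/(6·1)=-15511/7446, b=Δ3−h3·(2M3+M4)/6=5630/3723
seg 4: a=4, c=M4/2=-4565/1241, d=(M5−M4)/(6·2)=4565/7446, b=Δ4−h4·(2M4+M5)/6=3013/7446
t_q=17/4 → seg 2, τ=9/4; S=1+42355/7446·τ+-4918/1241·τ²+16217/22338·τ³=318601/158848

  seg 0: a=-3 b=-32243/7446 c=0 d=17351/7446
  seg 1: a=-5 b=9905/3723 c=17351/2482 d=-27187/7446
  seg 2: a=1 b=42355/7446 c=-4918/1241 d=16217/22338
  seg 3: a=2 b=5630/3723 c=6381/2482 d=-15511/7446
  seg 4: a=4 b=3013/7446 c=-4565/1241 d=4565/7446
S(17/4) = 318601/158848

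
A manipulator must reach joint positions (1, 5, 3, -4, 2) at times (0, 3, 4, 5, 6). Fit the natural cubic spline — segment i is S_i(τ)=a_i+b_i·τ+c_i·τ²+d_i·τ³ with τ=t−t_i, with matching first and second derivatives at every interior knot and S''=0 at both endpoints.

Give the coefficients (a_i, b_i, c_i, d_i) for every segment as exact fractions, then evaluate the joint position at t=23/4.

  seg 0: a=1 b=617/348 c=0 d=-17/348
  seg 1: a=5 b=79/174 c=-51/116 d=-701/348
  seg 2: a=3 b=-2251/348 c=-188/29 d=2071/348
  seg 3: a=-4 b=-275/174 c=1319/116 d=-1319/348
S(23/4) = -2883/7424

Δ: Δ0=4/3, Δ1=-2, Δ2=-7, Δ3=6
row 1: diag=8, rhs=-20; c'=1/8, d'=-5/2
row 2: denom=4−1·1/8=31/8; d'=(-30−1·-5/2)/(31/8)=-220/31
row 3: denom=4−1·8/31=116/31; d'=(78−1·-220/31)/(116/31)=1319/58
back: M3=1319/58
back: M2=-220/31−8/31·1319/58=-376/29
back: M1=-5/2−1/8·-376/29=-51/58
M: M0=0, M1=-51/58, M2=-376/29, M3=1319/58, M4=0
seg 0: a=1, c=M0/2=0, d=(M1−M0)/(6·3)=-17/348, b=Δ0−h0·(2M0+M1)/6=617/348
seg 1: a=5, c=M1/2=-51/116, d=(M2−M1)/(6·1)=-701/348, b=Δ1−h1·(2M1+M2)/6=79/174
seg 2: a=3, c=M2/2=-188/29, d=(M3−M2)/(6·1)=2071/348, b=Δ2−h2·(2M2+M3)/6=-2251/348
seg 3: a=-4, c=M3/2=1319/116, d=(M4−M3)/(6·1)=-1319/348, b=Δ3−h3·(2M3+M4)/6=-275/174
t_q=23/4 → seg 3, τ=3/4; S=-4+-275/174·τ+1319/116·τ²+-1319/348·τ³=-2883/7424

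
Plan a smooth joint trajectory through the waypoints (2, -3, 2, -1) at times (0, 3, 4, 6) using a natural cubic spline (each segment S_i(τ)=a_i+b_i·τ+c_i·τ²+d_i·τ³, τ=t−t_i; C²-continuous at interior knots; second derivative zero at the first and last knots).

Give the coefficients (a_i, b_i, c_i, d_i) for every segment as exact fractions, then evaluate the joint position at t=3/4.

  seg 0: a=2 b=-1307/282 c=0 d=31/94
  seg 1: a=-3 b=602/141 c=279/94 d=-631/282
  seg 2: a=2 b=985/282 c=-176/47 d=88/141
S(3/4) = -8043/6016

Δ: Δ0=-5/3, Δ1=5, Δ2=-3/2
row 1: diag=8, rhs=40; c'=1/8, d'=5
row 2: denom=6−1·1/8=47/8; d'=(-39−1·5)/(47/8)=-352/47
back: M2=-352/47
back: M1=5−1/8·-352/47=279/47
M: M0=0, M1=279/47, M2=-352/47, M3=0
seg 0: a=2, c=M0/2=0, d=(M1−M0)/(6·3)=31/94, b=Δ0−h0·(2M0+M1)/6=-1307/282
seg 1: a=-3, c=M1/2=279/94, d=(M2−M1)/(6·1)=-631/282, b=Δ1−h1·(2M1+M2)/6=602/141
seg 2: a=2, c=M2/2=-176/47, d=(M3−M2)/(6·2)=88/141, b=Δ2−h2·(2M2+M3)/6=985/282
t_q=3/4 → seg 0, τ=3/4; S=2+-1307/282·τ+0·τ²+31/94·τ³=-8043/6016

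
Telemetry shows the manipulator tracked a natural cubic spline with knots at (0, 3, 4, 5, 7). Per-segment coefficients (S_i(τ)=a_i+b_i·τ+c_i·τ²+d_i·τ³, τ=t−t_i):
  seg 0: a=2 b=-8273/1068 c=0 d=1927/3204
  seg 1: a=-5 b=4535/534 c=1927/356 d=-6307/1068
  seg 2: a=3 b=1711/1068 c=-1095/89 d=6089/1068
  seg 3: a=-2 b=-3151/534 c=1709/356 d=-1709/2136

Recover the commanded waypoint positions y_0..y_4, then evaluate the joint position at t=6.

y_0 = S_0(0) = a_0 = 2
y_1 = S_1(0) = a_1 = -5
y_2 = S_2(0) = a_2 = 3
y_3 = S_3(0) = a_3 = -2
y_4 = S_3(2) = -1
t_q=6 is in segment 3 (τ=1); S_3(τ)=-2777/712

y_0=2 y_1=-5 y_2=3 y_3=-2 y_4=-1
S(6) = -2777/712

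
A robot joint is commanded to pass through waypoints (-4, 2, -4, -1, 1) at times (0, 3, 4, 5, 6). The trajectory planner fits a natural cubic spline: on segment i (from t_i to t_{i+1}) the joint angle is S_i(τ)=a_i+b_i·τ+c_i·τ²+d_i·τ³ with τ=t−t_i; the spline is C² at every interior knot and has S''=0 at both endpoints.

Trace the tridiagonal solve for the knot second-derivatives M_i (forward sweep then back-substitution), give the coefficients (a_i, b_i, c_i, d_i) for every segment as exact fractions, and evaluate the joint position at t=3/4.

  seg 0: a=-4 b=703/116 c=0 d=-157/348
  seg 1: a=2 b=-355/58 c=-471/116 d=485/116
  seg 2: a=-4 b=-197/116 c=246/29 d=-439/116
  seg 3: a=-1 b=227/58 c=-333/116 d=111/116
S(3/4) = 2635/7424

Δ: Δ0=2, Δ1=-6, Δ2=3, Δ3=2
row 1: diag=8, rhs=-48; c'=1/8, d'=-6
row 2: denom=4−1·1/8=31/8; d'=(54−1·-6)/(31/8)=480/31
row 3: denom=4−1·8/31=116/31; d'=(-6−1·480/31)/(116/31)=-333/58
back: M3=-333/58
back: M2=480/31−8/31·-333/58=492/29
back: M1=-6−1/8·492/29=-471/58
M: M0=0, M1=-471/58, M2=492/29, M3=-333/58, M4=0
seg 0: a=-4, c=M0/2=0, d=(M1−M0)/(6·3)=-157/348, b=Δ0−h0·(2M0+M1)/6=703/116
seg 1: a=2, c=M1/2=-471/116, d=(M2−M1)/(6·1)=485/116, b=Δ1−h1·(2M1+M2)/6=-355/58
seg 2: a=-4, c=M2/2=246/29, d=(M3−M2)/(6·1)=-439/116, b=Δ2−h2·(2M2+M3)/6=-197/116
seg 3: a=-1, c=M3/2=-333/116, d=(M4−M3)/(6·1)=111/116, b=Δ3−h3·(2M3+M4)/6=227/58
t_q=3/4 → seg 0, τ=3/4; S=-4+703/116·τ+0·τ²+-157/348·τ³=2635/7424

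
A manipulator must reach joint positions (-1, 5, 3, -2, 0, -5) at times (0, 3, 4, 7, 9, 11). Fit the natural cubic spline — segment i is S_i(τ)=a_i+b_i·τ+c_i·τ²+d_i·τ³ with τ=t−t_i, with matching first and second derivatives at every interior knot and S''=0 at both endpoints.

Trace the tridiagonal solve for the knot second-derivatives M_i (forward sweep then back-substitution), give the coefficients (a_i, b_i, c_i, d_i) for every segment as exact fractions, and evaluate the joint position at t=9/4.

  seg 0: a=-1 b=1129/324 c=0 d=-481/2916
  seg 1: a=5 b=-157/162 c=-481/324 d=49/108
  seg 2: a=3 b=-835/324 c=-10/81 d=415/2916
  seg 3: a=-2 b=85/162 c=125/108 d=-149/324
  seg 4: a=0 b=-59/162 c=-173/108 d=173/648
S(9/4) = 11431/2304

Δ: Δ0=2, Δ1=-2, Δ2=-5/3, Δ3=1, Δ4=-5/2
row 1: diag=8, rhs=-24; c'=1/8, d'=-3
row 2: denom=8−1·1/8=63/8; d'=(2−1·-3)/(63/8)=40/63
row 3: denom=10−3·8/21=62/7; d'=(16−3·40/63)/(62/7)=148/93
row 4: denom=8−2·7/31=234/31; d'=(-21−2·148/93)/(234/31)=-173/54
back: M4=-173/54
back: M3=148/93−7/31·-173/54=125/54
back: M2=40/63−8/21·125/54=-20/81
back: M1=-3−1/8·-20/81=-481/162
M: M0=0, M1=-481/162, M2=-20/81, M3=125/54, M4=-173/54, M5=0
seg 0: a=-1, c=M0/2=0, d=(M1−M0)/(6·3)=-481/2916, b=Δ0−h0·(2M0+M1)/6=1129/324
seg 1: a=5, c=M1/2=-481/324, d=(M2−M1)/(6·1)=49/108, b=Δ1−h1·(2M1+M2)/6=-157/162
seg 2: a=3, c=M2/2=-10/81, d=(M3−M2)/(6·3)=415/2916, b=Δ2−h2·(2M2+M3)/6=-835/324
seg 3: a=-2, c=M3/2=125/108, d=(M4−M3)/(6·2)=-149/324, b=Δ3−h3·(2M3+M4)/6=85/162
seg 4: a=0, c=M4/2=-173/108, d=(M5−M4)/(6·2)=173/648, b=Δ4−h4·(2M4+M5)/6=-59/162
t_q=9/4 → seg 0, τ=9/4; S=-1+1129/324·τ+0·τ²+-481/2916·τ³=11431/2304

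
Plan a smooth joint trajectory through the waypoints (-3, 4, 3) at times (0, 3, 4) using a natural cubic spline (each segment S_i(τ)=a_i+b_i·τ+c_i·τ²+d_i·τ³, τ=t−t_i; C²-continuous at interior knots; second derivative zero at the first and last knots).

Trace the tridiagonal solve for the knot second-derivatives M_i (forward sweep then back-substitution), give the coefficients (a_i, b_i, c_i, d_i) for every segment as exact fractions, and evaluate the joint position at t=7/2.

Δ: Δ0=7/3, Δ1=-1
row 1: diag=8, rhs=-20; c'=1/8, d'=-5/2
back: M1=-5/2
M: M0=0, M1=-5/2, M2=0
seg 0: a=-3, c=M0/2=0, d=(M1−M0)/(6·3)=-5/36, b=Δ0−h0·(2M0+M1)/6=43/12
seg 1: a=4, c=M1/2=-5/4, d=(M2−M1)/(6·1)=5/12, b=Δ1−h1·(2M1+M2)/6=-1/6
t_q=7/2 → seg 1, τ=1/2; S=4+-1/6·τ+-5/4·τ²+5/12·τ³=117/32

  seg 0: a=-3 b=43/12 c=0 d=-5/36
  seg 1: a=4 b=-1/6 c=-5/4 d=5/12
S(7/2) = 117/32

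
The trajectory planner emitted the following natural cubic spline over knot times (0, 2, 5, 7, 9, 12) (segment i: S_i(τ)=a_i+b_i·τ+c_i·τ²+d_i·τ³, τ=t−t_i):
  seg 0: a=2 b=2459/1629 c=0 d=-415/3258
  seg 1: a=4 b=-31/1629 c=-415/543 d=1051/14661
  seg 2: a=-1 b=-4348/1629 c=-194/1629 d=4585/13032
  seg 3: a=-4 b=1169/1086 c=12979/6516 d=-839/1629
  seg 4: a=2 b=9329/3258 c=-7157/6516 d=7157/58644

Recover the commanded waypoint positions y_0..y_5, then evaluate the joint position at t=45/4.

y_0 = S_0(0) = a_0 = 2
y_1 = S_1(0) = a_1 = 4
y_2 = S_2(0) = a_2 = -1
y_3 = S_3(0) = a_3 = -4
y_4 = S_4(0) = a_4 = 2
y_5 = S_4(3) = 4
t_q=45/4 is in segment 4 (τ=9/4); S_4(τ)=197961/46336

y_0=2 y_1=4 y_2=-1 y_3=-4 y_4=2 y_5=4
S(45/4) = 197961/46336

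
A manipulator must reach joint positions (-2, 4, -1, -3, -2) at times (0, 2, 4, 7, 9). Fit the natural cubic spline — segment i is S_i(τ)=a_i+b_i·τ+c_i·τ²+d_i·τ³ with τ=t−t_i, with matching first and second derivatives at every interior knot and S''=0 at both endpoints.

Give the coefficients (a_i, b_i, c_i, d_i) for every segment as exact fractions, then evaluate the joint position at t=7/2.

  seg 0: a=-2 b=9373/2064 c=0 d=-3181/8256
  seg 1: a=4 b=-85/1032 c=-3181/1376 d=4553/8256
  seg 2: a=-1 b=-5597/2064 c=343/344 d=-217/2064
  seg 3: a=-3 b=223/516 c=35/688 d=-35/4128
S(7/2) = 11805/22016

Δ: Δ0=3, Δ1=-5/2, Δ2=-2/3, Δ3=1/2
row 1: diag=8, rhs=-33; c'=1/4, d'=-33/8
row 2: denom=10−2·1/4=19/2; d'=(11−2·-33/8)/(19/2)=77/38
row 3: denom=10−3·6/19=172/19; d'=(7−3·77/38)/(172/19)=35/344
back: M3=35/344
back: M2=77/38−6/19·35/344=343/172
back: M1=-33/8−1/4·343/172=-3181/688
M: M0=0, M1=-3181/688, M2=343/172, M3=35/344, M4=0
seg 0: a=-2, c=M0/2=0, d=(M1−M0)/(6·2)=-3181/8256, b=Δ0−h0·(2M0+M1)/6=9373/2064
seg 1: a=4, c=M1/2=-3181/1376, d=(M2−M1)/(6·2)=4553/8256, b=Δ1−h1·(2M1+M2)/6=-85/1032
seg 2: a=-1, c=M2/2=343/344, d=(M3−M2)/(6·3)=-217/2064, b=Δ2−h2·(2M2+M3)/6=-5597/2064
seg 3: a=-3, c=M3/2=35/688, d=(M4−M3)/(6·2)=-35/4128, b=Δ3−h3·(2M3+M4)/6=223/516
t_q=7/2 → seg 1, τ=3/2; S=4+-85/1032·τ+-3181/1376·τ²+4553/8256·τ³=11805/22016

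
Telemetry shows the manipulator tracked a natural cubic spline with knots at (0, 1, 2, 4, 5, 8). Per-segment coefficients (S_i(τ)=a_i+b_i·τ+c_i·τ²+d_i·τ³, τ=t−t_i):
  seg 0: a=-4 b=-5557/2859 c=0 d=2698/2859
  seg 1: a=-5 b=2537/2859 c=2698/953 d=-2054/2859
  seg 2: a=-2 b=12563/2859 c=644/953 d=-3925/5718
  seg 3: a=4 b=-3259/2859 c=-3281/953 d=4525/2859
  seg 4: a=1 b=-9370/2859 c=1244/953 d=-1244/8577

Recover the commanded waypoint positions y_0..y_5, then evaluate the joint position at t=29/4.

y_0 = S_0(0) = a_0 = -4
y_1 = S_1(0) = a_1 = -5
y_2 = S_2(0) = a_2 = -2
y_3 = S_3(0) = a_3 = 4
y_4 = S_4(0) = a_4 = 1
y_5 = S_4(3) = -1
t_q=29/4 is in segment 4 (τ=9/4); S_4(τ)=-21619/15248

y_0=-4 y_1=-5 y_2=-2 y_3=4 y_4=1 y_5=-1
S(29/4) = -21619/15248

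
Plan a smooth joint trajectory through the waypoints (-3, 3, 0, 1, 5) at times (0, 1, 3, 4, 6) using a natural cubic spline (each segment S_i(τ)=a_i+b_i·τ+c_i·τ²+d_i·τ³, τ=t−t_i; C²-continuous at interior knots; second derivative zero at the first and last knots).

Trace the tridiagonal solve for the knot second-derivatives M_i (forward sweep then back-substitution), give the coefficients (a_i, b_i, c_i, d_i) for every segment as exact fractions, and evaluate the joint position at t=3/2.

Δ: Δ0=6, Δ1=-3/2, Δ2=1, Δ3=2
row 1: diag=6, rhs=-45; c'=1/3, d'=-15/2
row 2: denom=6−2·1/3=16/3; d'=(15−2·-15/2)/(16/3)=45/8
row 3: denom=6−1·3/16=93/16; d'=(6−1·45/8)/(93/16)=2/31
back: M3=2/31
back: M2=45/8−3/16·2/31=174/31
back: M1=-15/2−1/3·174/31=-581/62
M: M0=0, M1=-581/62, M2=174/31, M3=2/31, M4=0
seg 0: a=-3, c=M0/2=0, d=(M1−M0)/(6·1)=-581/372, b=Δ0−h0·(2M0+M1)/6=2813/372
seg 1: a=3, c=M1/2=-581/124, d=(M2−M1)/(6·2)=929/744, b=Δ1−h1·(2M1+M2)/6=535/186
seg 2: a=0, c=M2/2=87/31, d=(M3−M2)/(6·1)=-86/93, b=Δ2−h2·(2M2+M3)/6=-82/93
seg 3: a=1, c=M3/2=1/31, d=(M4−M3)/(6·2)=-1/186, b=Δ3−h3·(2M3+M4)/6=182/93
t_q=3/2 → seg 1, τ=1/2; S=3+535/186·τ+-581/124·τ²+929/744·τ³=6791/1984

  seg 0: a=-3 b=2813/372 c=0 d=-581/372
  seg 1: a=3 b=535/186 c=-581/124 d=929/744
  seg 2: a=0 b=-82/93 c=87/31 d=-86/93
  seg 3: a=1 b=182/93 c=1/31 d=-1/186
S(3/2) = 6791/1984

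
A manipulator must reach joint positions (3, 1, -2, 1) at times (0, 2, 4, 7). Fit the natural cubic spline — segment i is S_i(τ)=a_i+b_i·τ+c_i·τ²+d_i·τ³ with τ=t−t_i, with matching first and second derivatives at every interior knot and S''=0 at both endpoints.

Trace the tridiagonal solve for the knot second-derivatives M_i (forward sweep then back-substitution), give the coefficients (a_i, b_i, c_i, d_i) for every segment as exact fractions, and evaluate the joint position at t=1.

  seg 0: a=3 b=-14/19 c=0 d=-5/76
  seg 1: a=1 b=-29/19 c=-15/38 d=31/152
  seg 2: a=-2 b=-25/38 c=63/76 d=-7/76
S(1) = 167/76

Δ: Δ0=-1, Δ1=-3/2, Δ2=1
row 1: diag=8, rhs=-3; c'=1/4, d'=-3/8
row 2: denom=10−2·1/4=19/2; d'=(15−2·-3/8)/(19/2)=63/38
back: M2=63/38
back: M1=-3/8−1/4·63/38=-15/19
M: M0=0, M1=-15/19, M2=63/38, M3=0
seg 0: a=3, c=M0/2=0, d=(M1−M0)/(6·2)=-5/76, b=Δ0−h0·(2M0+M1)/6=-14/19
seg 1: a=1, c=M1/2=-15/38, d=(M2−M1)/(6·2)=31/152, b=Δ1−h1·(2M1+M2)/6=-29/19
seg 2: a=-2, c=M2/2=63/76, d=(M3−M2)/(6·3)=-7/76, b=Δ2−h2·(2M2+M3)/6=-25/38
t_q=1 → seg 0, τ=1; S=3+-14/19·τ+0·τ²+-5/76·τ³=167/76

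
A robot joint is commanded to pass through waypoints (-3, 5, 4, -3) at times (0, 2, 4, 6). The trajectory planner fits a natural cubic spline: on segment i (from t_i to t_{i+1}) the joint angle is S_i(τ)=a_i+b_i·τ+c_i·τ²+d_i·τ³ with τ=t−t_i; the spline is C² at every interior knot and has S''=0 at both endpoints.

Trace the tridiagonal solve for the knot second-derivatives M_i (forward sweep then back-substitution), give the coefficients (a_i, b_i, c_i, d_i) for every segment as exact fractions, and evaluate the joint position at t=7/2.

Δ: Δ0=4, Δ1=-1/2, Δ2=-7/2
row 1: diag=8, rhs=-27; c'=1/4, d'=-27/8
row 2: denom=8−2·1/4=15/2; d'=(-18−2·-27/8)/(15/2)=-3/2
back: M2=-3/2
back: M1=-27/8−1/4·-3/2=-3
M: M0=0, M1=-3, M2=-3/2, M3=0
seg 0: a=-3, c=M0/2=0, d=(M1−M0)/(6·2)=-1/4, b=Δ0−h0·(2M0+M1)/6=5
seg 1: a=5, c=M1/2=-3/2, d=(M2−M1)/(6·2)=1/8, b=Δ1−h1·(2M1+M2)/6=2
seg 2: a=4, c=M2/2=-3/4, d=(M3−M2)/(6·2)=1/8, b=Δ2−h2·(2M2+M3)/6=-5/2
t_q=7/2 → seg 1, τ=3/2; S=5+2·τ+-3/2·τ²+1/8·τ³=323/64

  seg 0: a=-3 b=5 c=0 d=-1/4
  seg 1: a=5 b=2 c=-3/2 d=1/8
  seg 2: a=4 b=-5/2 c=-3/4 d=1/8
S(7/2) = 323/64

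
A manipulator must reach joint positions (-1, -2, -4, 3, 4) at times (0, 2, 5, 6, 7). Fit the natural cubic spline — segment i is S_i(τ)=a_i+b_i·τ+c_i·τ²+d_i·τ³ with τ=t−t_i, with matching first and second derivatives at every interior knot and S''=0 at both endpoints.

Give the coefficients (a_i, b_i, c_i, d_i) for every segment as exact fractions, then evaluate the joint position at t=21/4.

  seg 0: a=-1 b=140/411 c=0 d=-691/3288
  seg 1: a=-2 b=-1793/822 c=-691/548 d=2903/4932
  seg 2: a=-4 b=10103/1644 c=553/137 d=-5231/1644
  seg 3: a=3 b=3841/822 c=-3019/548 d=3019/1644
S(21/4) = -79301/35072

Δ: Δ0=-1/2, Δ1=-2/3, Δ2=7, Δ3=1
row 1: diag=10, rhs=-1; c'=3/10, d'=-1/10
row 2: denom=8−3·3/10=71/10; d'=(46−3·-1/10)/(71/10)=463/71
row 3: denom=4−1·10/71=274/71; d'=(-36−1·463/71)/(274/71)=-3019/274
back: M3=-3019/274
back: M2=463/71−10/71·-3019/274=1106/137
back: M1=-1/10−3/10·1106/137=-691/274
M: M0=0, M1=-691/274, M2=1106/137, M3=-3019/274, M4=0
seg 0: a=-1, c=M0/2=0, d=(M1−M0)/(6·2)=-691/3288, b=Δ0−h0·(2M0+M1)/6=140/411
seg 1: a=-2, c=M1/2=-691/548, d=(M2−M1)/(6·3)=2903/4932, b=Δ1−h1·(2M1+M2)/6=-1793/822
seg 2: a=-4, c=M2/2=553/137, d=(M3−M2)/(6·1)=-5231/1644, b=Δ2−h2·(2M2+M3)/6=10103/1644
seg 3: a=3, c=M3/2=-3019/548, d=(M4−M3)/(6·1)=3019/1644, b=Δ3−h3·(2M3+M4)/6=3841/822
t_q=21/4 → seg 2, τ=1/4; S=-4+10103/1644·τ+553/137·τ²+-5231/1644·τ³=-79301/35072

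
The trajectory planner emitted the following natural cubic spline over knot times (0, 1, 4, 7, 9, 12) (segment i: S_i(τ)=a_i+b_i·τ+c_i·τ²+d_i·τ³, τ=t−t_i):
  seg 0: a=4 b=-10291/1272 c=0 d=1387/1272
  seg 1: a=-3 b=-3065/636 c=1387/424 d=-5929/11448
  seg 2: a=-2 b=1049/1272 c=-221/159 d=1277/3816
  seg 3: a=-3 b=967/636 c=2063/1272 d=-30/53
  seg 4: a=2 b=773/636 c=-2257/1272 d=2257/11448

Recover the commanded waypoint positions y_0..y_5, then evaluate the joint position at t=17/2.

y_0 = S_0(0) = a_0 = 4
y_1 = S_1(0) = a_1 = -3
y_2 = S_2(0) = a_2 = -2
y_3 = S_3(0) = a_3 = -3
y_4 = S_4(0) = a_4 = 2
y_5 = S_4(3) = -5
t_q=17/2 is in segment 3 (τ=3/2); S_3(τ)=1729/1696

y_0=4 y_1=-3 y_2=-2 y_3=-3 y_4=2 y_5=-5
S(17/2) = 1729/1696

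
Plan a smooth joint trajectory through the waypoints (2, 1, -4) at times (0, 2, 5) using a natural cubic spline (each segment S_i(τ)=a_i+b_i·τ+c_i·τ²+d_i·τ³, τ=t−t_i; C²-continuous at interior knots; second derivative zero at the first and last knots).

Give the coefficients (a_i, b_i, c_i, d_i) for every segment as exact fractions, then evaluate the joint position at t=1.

Δ: Δ0=-1/2, Δ1=-5/3
row 1: diag=10, rhs=-7; c'=3/10, d'=-7/10
back: M1=-7/10
M: M0=0, M1=-7/10, M2=0
seg 0: a=2, c=M0/2=0, d=(M1−M0)/(6·2)=-7/120, b=Δ0−h0·(2M0+M1)/6=-4/15
seg 1: a=1, c=M1/2=-7/20, d=(M2−M1)/(6·3)=7/180, b=Δ1−h1·(2M1+M2)/6=-29/30
t_q=1 → seg 0, τ=1; S=2+-4/15·τ+0·τ²+-7/120·τ³=67/40

  seg 0: a=2 b=-4/15 c=0 d=-7/120
  seg 1: a=1 b=-29/30 c=-7/20 d=7/180
S(1) = 67/40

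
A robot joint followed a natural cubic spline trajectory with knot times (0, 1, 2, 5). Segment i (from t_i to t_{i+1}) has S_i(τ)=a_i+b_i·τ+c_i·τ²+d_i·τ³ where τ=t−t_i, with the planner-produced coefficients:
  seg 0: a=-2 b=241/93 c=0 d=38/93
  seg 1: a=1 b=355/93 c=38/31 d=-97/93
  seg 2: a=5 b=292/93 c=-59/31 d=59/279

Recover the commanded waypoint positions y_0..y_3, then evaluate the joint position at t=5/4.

y_0=-2 y_1=1 y_2=5 y_3=3
S(5/4) = 3997/1984

y_0 = S_0(0) = a_0 = -2
y_1 = S_1(0) = a_1 = 1
y_2 = S_2(0) = a_2 = 5
y_3 = S_2(3) = 3
t_q=5/4 is in segment 1 (τ=1/4); S_1(τ)=3997/1984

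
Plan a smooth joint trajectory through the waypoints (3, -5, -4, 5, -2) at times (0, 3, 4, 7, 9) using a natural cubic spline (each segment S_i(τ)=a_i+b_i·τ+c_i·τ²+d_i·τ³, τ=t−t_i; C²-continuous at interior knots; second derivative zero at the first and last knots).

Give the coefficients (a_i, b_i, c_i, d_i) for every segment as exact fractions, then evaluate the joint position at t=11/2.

  seg 0: a=3 b=-4301/1116 c=0 d=1325/10044
  seg 1: a=-5 b=-163/558 c=1325/1116 d=13/124
  seg 2: a=-4 b=2675/1116 c=419/279 d=-4355/10044
  seg 3: a=5 b=-167/558 c=-893/372 d=893/2232
S(11/2) = 1499/992

Δ: Δ0=-8/3, Δ1=1, Δ2=3, Δ3=-7/2
row 1: diag=8, rhs=22; c'=1/8, d'=11/4
row 2: denom=8−1·1/8=63/8; d'=(12−1·11/4)/(63/8)=74/63
row 3: denom=10−3·8/21=62/7; d'=(-39−3·74/63)/(62/7)=-893/186
back: M3=-893/186
back: M2=74/63−8/21·-893/186=838/279
back: M1=11/4−1/8·838/279=1325/558
M: M0=0, M1=1325/558, M2=838/279, M3=-893/186, M4=0
seg 0: a=3, c=M0/2=0, d=(M1−M0)/(6·3)=1325/10044, b=Δ0−h0·(2M0+M1)/6=-4301/1116
seg 1: a=-5, c=M1/2=1325/1116, d=(M2−M1)/(6·1)=13/124, b=Δ1−h1·(2M1+M2)/6=-163/558
seg 2: a=-4, c=M2/2=419/279, d=(M3−M2)/(6·3)=-4355/10044, b=Δ2−h2·(2M2+M3)/6=2675/1116
seg 3: a=5, c=M3/2=-893/372, d=(M4−M3)/(6·2)=893/2232, b=Δ3−h3·(2M3+M4)/6=-167/558
t_q=11/2 → seg 2, τ=3/2; S=-4+2675/1116·τ+419/279·τ²+-4355/10044·τ³=1499/992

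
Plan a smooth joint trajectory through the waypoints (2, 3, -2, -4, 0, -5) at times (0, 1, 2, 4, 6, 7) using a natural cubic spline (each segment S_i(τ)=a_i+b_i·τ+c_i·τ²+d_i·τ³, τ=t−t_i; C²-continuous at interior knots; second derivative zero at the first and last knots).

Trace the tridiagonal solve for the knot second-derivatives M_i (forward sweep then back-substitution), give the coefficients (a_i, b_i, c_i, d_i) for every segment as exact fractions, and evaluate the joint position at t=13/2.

Δ: Δ0=1, Δ1=-5, Δ2=-1, Δ3=2, Δ4=-5
row 1: diag=4, rhs=-36; c'=1/4, d'=-9
row 2: denom=6−1·1/4=23/4; d'=(24−1·-9)/(23/4)=132/23
row 3: denom=8−2·8/23=168/23; d'=(18−2·132/23)/(168/23)=25/28
row 4: denom=6−2·23/84=229/42; d'=(-42−2·25/28)/(229/42)=-1839/229
back: M4=-1839/229
back: M3=25/28−23/84·-1839/229=708/229
back: M2=132/23−8/23·708/229=1068/229
back: M1=-9−1/4·1068/229=-2328/229
M: M0=0, M1=-2328/229, M2=1068/229, M3=708/229, M4=-1839/229, M5=0
seg 0: a=2, c=M0/2=0, d=(M1−M0)/(6·1)=-388/229, b=Δ0−h0·(2M0+M1)/6=617/229
seg 1: a=3, c=M1/2=-1164/229, d=(M2−M1)/(6·1)=566/229, b=Δ1−h1·(2M1+M2)/6=-547/229
seg 2: a=-2, c=M2/2=534/229, d=(M3−M2)/(6·2)=-30/229, b=Δ2−h2·(2M2+M3)/6=-1177/229
seg 3: a=-4, c=M3/2=354/229, d=(M4−M3)/(6·2)=-849/916, b=Δ3−h3·(2M3+M4)/6=599/229
seg 4: a=0, c=M4/2=-1839/458, d=(M5−M4)/(6·1)=613/458, b=Δ4−h4·(2M4+M5)/6=-532/229
t_q=13/2 → seg 4, τ=1/2; S=0+-532/229·τ+-1839/458·τ²+613/458·τ³=-7321/3664

  seg 0: a=2 b=617/229 c=0 d=-388/229
  seg 1: a=3 b=-547/229 c=-1164/229 d=566/229
  seg 2: a=-2 b=-1177/229 c=534/229 d=-30/229
  seg 3: a=-4 b=599/229 c=354/229 d=-849/916
  seg 4: a=0 b=-532/229 c=-1839/458 d=613/458
S(13/2) = -7321/3664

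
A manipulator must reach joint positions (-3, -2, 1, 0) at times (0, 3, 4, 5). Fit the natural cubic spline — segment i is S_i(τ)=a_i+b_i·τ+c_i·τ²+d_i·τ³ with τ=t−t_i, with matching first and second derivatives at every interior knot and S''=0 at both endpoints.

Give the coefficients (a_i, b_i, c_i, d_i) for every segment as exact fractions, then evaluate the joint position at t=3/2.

  seg 0: a=-3 b=-101/93 c=0 d=44/279
  seg 1: a=-2 b=295/93 c=44/31 d=-148/93
  seg 2: a=1 b=115/93 c=-104/31 d=104/93
S(3/2) = -127/31

Δ: Δ0=1/3, Δ1=3, Δ2=-1
row 1: diag=8, rhs=16; c'=1/8, d'=2
row 2: denom=4−1·1/8=31/8; d'=(-24−1·2)/(31/8)=-208/31
back: M2=-208/31
back: M1=2−1/8·-208/31=88/31
M: M0=0, M1=88/31, M2=-208/31, M3=0
seg 0: a=-3, c=M0/2=0, d=(M1−M0)/(6·3)=44/279, b=Δ0−h0·(2M0+M1)/6=-101/93
seg 1: a=-2, c=M1/2=44/31, d=(M2−M1)/(6·1)=-148/93, b=Δ1−h1·(2M1+M2)/6=295/93
seg 2: a=1, c=M2/2=-104/31, d=(M3−M2)/(6·1)=104/93, b=Δ2−h2·(2M2+M3)/6=115/93
t_q=3/2 → seg 0, τ=3/2; S=-3+-101/93·τ+0·τ²+44/279·τ³=-127/31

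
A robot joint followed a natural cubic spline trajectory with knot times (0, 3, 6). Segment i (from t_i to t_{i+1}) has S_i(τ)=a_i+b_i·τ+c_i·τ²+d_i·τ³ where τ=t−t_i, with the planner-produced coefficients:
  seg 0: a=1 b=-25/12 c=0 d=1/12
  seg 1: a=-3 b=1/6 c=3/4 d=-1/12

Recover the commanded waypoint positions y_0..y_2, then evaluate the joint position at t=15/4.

y_0=1 y_1=-3 y_2=2
S(15/4) = -637/256

y_0 = S_0(0) = a_0 = 1
y_1 = S_1(0) = a_1 = -3
y_2 = S_1(3) = 2
t_q=15/4 is in segment 1 (τ=3/4); S_1(τ)=-637/256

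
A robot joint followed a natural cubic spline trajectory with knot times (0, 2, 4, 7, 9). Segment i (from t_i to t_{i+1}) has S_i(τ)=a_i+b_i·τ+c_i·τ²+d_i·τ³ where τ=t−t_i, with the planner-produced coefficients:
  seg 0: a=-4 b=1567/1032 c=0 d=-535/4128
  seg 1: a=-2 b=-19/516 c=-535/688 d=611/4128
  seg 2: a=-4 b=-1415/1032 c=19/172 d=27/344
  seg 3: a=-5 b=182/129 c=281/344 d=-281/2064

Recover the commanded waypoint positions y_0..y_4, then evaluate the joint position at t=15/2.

y_0 = S_0(0) = a_0 = -4
y_1 = S_1(0) = a_1 = -2
y_2 = S_2(0) = a_2 = -4
y_3 = S_3(0) = a_3 = -5
y_4 = S_3(2) = 0
t_q=15/2 is in segment 3 (τ=1/2); S_3(τ)=-22607/5504

y_0=-4 y_1=-2 y_2=-4 y_3=-5 y_4=0
S(15/2) = -22607/5504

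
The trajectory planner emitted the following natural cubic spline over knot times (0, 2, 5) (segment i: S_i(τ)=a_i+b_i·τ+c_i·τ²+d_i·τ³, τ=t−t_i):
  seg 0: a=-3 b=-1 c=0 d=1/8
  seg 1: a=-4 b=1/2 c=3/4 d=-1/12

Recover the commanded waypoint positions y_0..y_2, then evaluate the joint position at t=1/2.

y_0 = S_0(0) = a_0 = -3
y_1 = S_1(0) = a_1 = -4
y_2 = S_1(3) = 2
t_q=1/2 is in segment 0 (τ=1/2); S_0(τ)=-223/64

y_0=-3 y_1=-4 y_2=2
S(1/2) = -223/64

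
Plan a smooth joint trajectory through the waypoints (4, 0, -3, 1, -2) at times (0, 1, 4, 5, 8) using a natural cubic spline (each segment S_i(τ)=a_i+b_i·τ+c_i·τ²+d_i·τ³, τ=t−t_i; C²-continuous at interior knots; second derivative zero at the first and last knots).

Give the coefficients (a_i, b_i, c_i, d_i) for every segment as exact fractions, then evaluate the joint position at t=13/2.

  seg 0: a=4 b=-33/8 c=0 d=1/8
  seg 1: a=0 b=-15/4 c=3/8 d=13/72
  seg 2: a=-3 b=27/8 c=2 d=-11/8
  seg 3: a=1 b=13/4 c=-17/8 d=17/72
S(13/2) = 121/64

Δ: Δ0=-4, Δ1=-1, Δ2=4, Δ3=-1
row 1: diag=8, rhs=18; c'=3/8, d'=9/4
row 2: denom=8−3·3/8=55/8; d'=(30−3·9/4)/(55/8)=186/55
row 3: denom=8−1·8/55=432/55; d'=(-30−1·186/55)/(432/55)=-17/4
back: M3=-17/4
back: M2=186/55−8/55·-17/4=4
back: M1=9/4−3/8·4=3/4
M: M0=0, M1=3/4, M2=4, M3=-17/4, M4=0
seg 0: a=4, c=M0/2=0, d=(M1−M0)/(6·1)=1/8, b=Δ0−h0·(2M0+M1)/6=-33/8
seg 1: a=0, c=M1/2=3/8, d=(M2−M1)/(6·3)=13/72, b=Δ1−h1·(2M1+M2)/6=-15/4
seg 2: a=-3, c=M2/2=2, d=(M3−M2)/(6·1)=-11/8, b=Δ2−h2·(2M2+M3)/6=27/8
seg 3: a=1, c=M3/2=-17/8, d=(M4−M3)/(6·3)=17/72, b=Δ3−h3·(2M3+M4)/6=13/4
t_q=13/2 → seg 3, τ=3/2; S=1+13/4·τ+-17/8·τ²+17/72·τ³=121/64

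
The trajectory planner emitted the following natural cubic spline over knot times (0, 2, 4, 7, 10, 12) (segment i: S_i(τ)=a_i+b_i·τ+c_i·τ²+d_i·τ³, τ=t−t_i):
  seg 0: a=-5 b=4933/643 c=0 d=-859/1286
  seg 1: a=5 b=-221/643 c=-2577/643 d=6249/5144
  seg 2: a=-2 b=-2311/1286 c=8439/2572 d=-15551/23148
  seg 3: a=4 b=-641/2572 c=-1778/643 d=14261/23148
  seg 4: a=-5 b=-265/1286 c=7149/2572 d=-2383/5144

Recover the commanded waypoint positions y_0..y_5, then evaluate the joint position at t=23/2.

y_0 = S_0(0) = a_0 = -5
y_1 = S_1(0) = a_1 = 5
y_2 = S_2(0) = a_2 = -2
y_3 = S_3(0) = a_3 = 4
y_4 = S_4(0) = a_4 = -5
y_5 = S_4(2) = 2
t_q=23/2 is in segment 4 (τ=3/2); S_4(τ)=-25457/41152

y_0=-5 y_1=5 y_2=-2 y_3=4 y_4=-5 y_5=2
S(23/2) = -25457/41152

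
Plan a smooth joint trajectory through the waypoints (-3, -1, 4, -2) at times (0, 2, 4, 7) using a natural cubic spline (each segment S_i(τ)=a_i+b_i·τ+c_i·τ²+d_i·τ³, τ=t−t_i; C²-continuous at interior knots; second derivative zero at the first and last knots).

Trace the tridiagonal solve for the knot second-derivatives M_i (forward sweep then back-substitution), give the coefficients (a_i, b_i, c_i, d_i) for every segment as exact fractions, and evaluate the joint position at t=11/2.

Δ: Δ0=1, Δ1=5/2, Δ2=-2
row 1: diag=8, rhs=9; c'=1/4, d'=9/8
row 2: denom=10−2·1/4=19/2; d'=(-27−2·9/8)/(19/2)=-117/38
back: M2=-117/38
back: M1=9/8−1/4·-117/38=36/19
M: M0=0, M1=36/19, M2=-117/38, M3=0
seg 0: a=-3, c=M0/2=0, d=(M1−M0)/(6·2)=3/19, b=Δ0−h0·(2M0+M1)/6=7/19
seg 1: a=-1, c=M1/2=18/19, d=(M2−M1)/(6·2)=-63/152, b=Δ1−h1·(2M1+M2)/6=43/19
seg 2: a=4, c=M2/2=-117/76, d=(M3−M2)/(6·3)=13/76, b=Δ2−h2·(2M2+M3)/6=41/38
t_q=11/2 → seg 2, τ=3/2; S=4+41/38·τ+-117/76·τ²+13/76·τ³=1661/608

  seg 0: a=-3 b=7/19 c=0 d=3/19
  seg 1: a=-1 b=43/19 c=18/19 d=-63/152
  seg 2: a=4 b=41/38 c=-117/76 d=13/76
S(11/2) = 1661/608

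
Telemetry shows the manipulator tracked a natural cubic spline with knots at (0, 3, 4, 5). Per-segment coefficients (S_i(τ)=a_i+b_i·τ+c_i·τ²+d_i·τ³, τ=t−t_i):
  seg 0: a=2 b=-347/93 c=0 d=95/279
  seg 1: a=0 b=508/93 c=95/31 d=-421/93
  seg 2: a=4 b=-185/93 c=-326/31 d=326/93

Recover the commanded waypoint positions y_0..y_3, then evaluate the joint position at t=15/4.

y_0=2 y_1=0 y_2=4 y_3=-5
S(15/4) = 7759/1984

y_0 = S_0(0) = a_0 = 2
y_1 = S_1(0) = a_1 = 0
y_2 = S_2(0) = a_2 = 4
y_3 = S_2(1) = -5
t_q=15/4 is in segment 1 (τ=3/4); S_1(τ)=7759/1984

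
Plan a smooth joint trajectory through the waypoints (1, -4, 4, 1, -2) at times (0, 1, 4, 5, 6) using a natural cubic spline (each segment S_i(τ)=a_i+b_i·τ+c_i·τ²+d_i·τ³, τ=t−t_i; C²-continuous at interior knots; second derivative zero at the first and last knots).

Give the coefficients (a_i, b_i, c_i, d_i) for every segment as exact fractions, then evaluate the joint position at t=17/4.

Δ: Δ0=-5, Δ1=8/3, Δ2=-3, Δ3=-3
row 1: diag=8, rhs=46; c'=3/8, d'=23/4
row 2: denom=8−3·3/8=55/8; d'=(-34−3·23/4)/(55/8)=-82/11
row 3: denom=4−1·8/55=212/55; d'=(0−1·-82/11)/(212/55)=205/106
back: M3=205/106
back: M2=-82/11−8/55·205/106=-410/53
back: M1=23/4−3/8·-410/53=917/106
M: M0=0, M1=917/106, M2=-410/53, M3=205/106, M4=0
seg 0: a=1, c=M0/2=0, d=(M1−M0)/(6·1)=917/636, b=Δ0−h0·(2M0+M1)/6=-4097/636
seg 1: a=-4, c=M1/2=917/212, d=(M2−M1)/(6·3)=-193/212, b=Δ1−h1·(2M1+M2)/6=-673/318
seg 2: a=4, c=M2/2=-205/53, d=(M3−M2)/(6·1)=1025/636, b=Δ2−h2·(2M2+M3)/6=-473/636
seg 3: a=1, c=M3/2=205/212, d=(M4−M3)/(6·1)=-205/636, b=Δ3−h3·(2M3+M4)/6=-1159/318
t_q=17/4 → seg 2, τ=1/4; S=4+-473/636·τ+-205/53·τ²+1025/636·τ³=48811/13568

  seg 0: a=1 b=-4097/636 c=0 d=917/636
  seg 1: a=-4 b=-673/318 c=917/212 d=-193/212
  seg 2: a=4 b=-473/636 c=-205/53 d=1025/636
  seg 3: a=1 b=-1159/318 c=205/212 d=-205/636
S(17/4) = 48811/13568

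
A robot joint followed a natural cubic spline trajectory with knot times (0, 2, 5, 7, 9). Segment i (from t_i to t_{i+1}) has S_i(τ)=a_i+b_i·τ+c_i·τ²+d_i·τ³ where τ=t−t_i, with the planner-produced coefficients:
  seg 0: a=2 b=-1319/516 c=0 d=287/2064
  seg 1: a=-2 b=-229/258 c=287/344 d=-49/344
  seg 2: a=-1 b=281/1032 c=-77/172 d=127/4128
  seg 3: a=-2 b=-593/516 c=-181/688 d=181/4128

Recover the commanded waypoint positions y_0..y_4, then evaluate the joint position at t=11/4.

y_0 = S_0(0) = a_0 = 2
y_1 = S_1(0) = a_1 = -2
y_2 = S_2(0) = a_2 = -1
y_3 = S_3(0) = a_3 = -2
y_4 = S_3(2) = -5
t_q=11/4 is in segment 1 (τ=3/4); S_1(τ)=-49679/22016

y_0=2 y_1=-2 y_2=-1 y_3=-2 y_4=-5
S(11/4) = -49679/22016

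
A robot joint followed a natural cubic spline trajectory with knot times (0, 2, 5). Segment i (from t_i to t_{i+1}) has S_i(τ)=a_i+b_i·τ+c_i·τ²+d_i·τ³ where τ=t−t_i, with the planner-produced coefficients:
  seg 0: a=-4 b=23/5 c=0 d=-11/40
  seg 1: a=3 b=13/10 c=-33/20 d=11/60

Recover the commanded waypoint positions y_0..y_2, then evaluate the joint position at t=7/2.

y_0=-4 y_1=3 y_2=-3
S(7/2) = 297/160

y_0 = S_0(0) = a_0 = -4
y_1 = S_1(0) = a_1 = 3
y_2 = S_1(3) = -3
t_q=7/2 is in segment 1 (τ=3/2); S_1(τ)=297/160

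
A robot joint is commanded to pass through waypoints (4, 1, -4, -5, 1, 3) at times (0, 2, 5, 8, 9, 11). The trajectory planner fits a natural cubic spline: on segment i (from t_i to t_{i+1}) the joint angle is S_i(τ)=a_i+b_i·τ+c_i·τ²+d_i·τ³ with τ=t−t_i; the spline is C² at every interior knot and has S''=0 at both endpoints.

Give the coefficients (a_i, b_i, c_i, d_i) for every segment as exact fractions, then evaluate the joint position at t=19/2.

  seg 0: a=4 b=-4829/3118 c=0 d=19/1559
  seg 1: a=1 b=-4373/3118 c=114/1559 d=-4523/84186
  seg 2: a=-4 b=-3764/1559 c=-3839/9354 d=30983/84186
  seg 3: a=-5 b=15777/3118 c=4524/1559 d=-6117/3118
  seg 4: a=1 b=7761/1559 c=-9303/3118 d=3101/6236
S(19/2) = 139953/49888

Δ: Δ0=-3/2, Δ1=-5/3, Δ2=-1/3, Δ3=6, Δ4=1
row 1: diag=10, rhs=-1; c'=3/10, d'=-1/10
row 2: denom=12−3·3/10=111/10; d'=(8−3·-1/10)/(111/10)=83/111
row 3: denom=8−3·10/37=266/37; d'=(38−3·83/111)/(266/37)=189/38
row 4: denom=6−1·37/266=1559/266; d'=(-30−1·189/38)/(1559/266)=-9303/1559
back: M4=-9303/1559
back: M3=189/38−37/266·-9303/1559=9048/1559
back: M2=83/111−10/37·9048/1559=-3839/4677
back: M1=-1/10−3/10·-3839/4677=228/1559
M: M0=0, M1=228/1559, M2=-3839/4677, M3=9048/1559, M4=-9303/1559, M5=0
seg 0: a=4, c=M0/2=0, d=(M1−M0)/(6·2)=19/1559, b=Δ0−h0·(2M0+M1)/6=-4829/3118
seg 1: a=1, c=M1/2=114/1559, d=(M2−M1)/(6·3)=-4523/84186, b=Δ1−h1·(2M1+M2)/6=-4373/3118
seg 2: a=-4, c=M2/2=-3839/9354, d=(M3−M2)/(6·3)=30983/84186, b=Δ2−h2·(2M2+M3)/6=-3764/1559
seg 3: a=-5, c=M3/2=4524/1559, d=(M4−M3)/(6·1)=-6117/3118, b=Δ3−h3·(2M3+M4)/6=15777/3118
seg 4: a=1, c=M4/2=-9303/3118, d=(M5−M4)/(6·2)=3101/6236, b=Δ4−h4·(2M4+M5)/6=7761/1559
t_q=19/2 → seg 4, τ=1/2; S=1+7761/1559·τ+-9303/3118·τ²+3101/6236·τ³=139953/49888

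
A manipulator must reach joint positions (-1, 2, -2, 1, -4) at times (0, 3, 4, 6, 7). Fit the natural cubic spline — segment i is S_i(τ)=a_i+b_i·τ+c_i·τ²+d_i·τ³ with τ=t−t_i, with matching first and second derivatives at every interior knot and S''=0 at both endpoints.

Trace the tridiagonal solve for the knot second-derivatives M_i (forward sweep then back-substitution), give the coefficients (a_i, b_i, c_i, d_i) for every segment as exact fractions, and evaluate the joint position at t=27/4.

  seg 0: a=-1 b=434/125 c=0 d=-103/375
  seg 1: a=2 b=-493/125 c=-309/125 d=302/125
  seg 2: a=-2 b=-41/25 c=597/125 d=-1603/1000
  seg 3: a=1 b=-443/250 c=-2421/500 d=807/500
S(27/4) = -15179/6400

Δ: Δ0=1, Δ1=-4, Δ2=3/2, Δ3=-5
row 1: diag=8, rhs=-30; c'=1/8, d'=-15/4
row 2: denom=6−1·1/8=47/8; d'=(33−1·-15/4)/(47/8)=294/47
row 3: denom=6−2·16/47=250/47; d'=(-39−2·294/47)/(250/47)=-2421/250
back: M3=-2421/250
back: M2=294/47−16/47·-2421/250=1194/125
back: M1=-15/4−1/8·1194/125=-618/125
M: M0=0, M1=-618/125, M2=1194/125, M3=-2421/250, M4=0
seg 0: a=-1, c=M0/2=0, d=(M1−M0)/(6·3)=-103/375, b=Δ0−h0·(2M0+M1)/6=434/125
seg 1: a=2, c=M1/2=-309/125, d=(M2−M1)/(6·1)=302/125, b=Δ1−h1·(2M1+M2)/6=-493/125
seg 2: a=-2, c=M2/2=597/125, d=(M3−M2)/(6·2)=-1603/1000, b=Δ2−h2·(2M2+M3)/6=-41/25
seg 3: a=1, c=M3/2=-2421/500, d=(M4−M3)/(6·1)=807/500, b=Δ3−h3·(2M3+M4)/6=-443/250
t_q=27/4 → seg 3, τ=3/4; S=1+-443/250·τ+-2421/500·τ²+807/500·τ³=-15179/6400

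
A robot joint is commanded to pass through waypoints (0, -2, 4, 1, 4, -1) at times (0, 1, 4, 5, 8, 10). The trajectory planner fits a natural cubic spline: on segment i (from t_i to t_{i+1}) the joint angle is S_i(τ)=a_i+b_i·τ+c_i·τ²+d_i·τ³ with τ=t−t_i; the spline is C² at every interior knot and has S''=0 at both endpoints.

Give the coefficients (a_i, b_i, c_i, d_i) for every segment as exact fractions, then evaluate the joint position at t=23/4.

Δ: Δ0=-2, Δ1=2, Δ2=-3, Δ3=1, Δ4=-5/2
row 1: diag=8, rhs=24; c'=3/8, d'=3
row 2: denom=8−3·3/8=55/8; d'=(-30−3·3)/(55/8)=-312/55
row 3: denom=8−1·8/55=432/55; d'=(24−1·-312/55)/(432/55)=34/9
row 4: denom=10−3·55/144=425/48; d'=(-21−3·34/9)/(425/48)=-1552/425
back: M4=-1552/425
back: M3=34/9−55/144·-1552/425=1319/255
back: M2=-312/55−8/55·1319/255=-8192/1275
back: M1=3−3/8·-8192/1275=2299/425
M: M0=0, M1=2299/425, M2=-8192/1275, M3=1319/255, M4=-1552/425, M5=0
seg 0: a=0, c=M0/2=0, d=(M1−M0)/(6·1)=2299/2550, b=Δ0−h0·(2M0+M1)/6=-7399/2550
seg 1: a=-2, c=M1/2=2299/850, d=(M2−M1)/(6·3)=-15089/22950, b=Δ1−h1·(2M1+M2)/6=-251/1275
seg 2: a=4, c=M2/2=-4096/1275, d=(M3−M2)/(6·1)=1643/850, b=Δ2−h2·(2M2+M3)/6=-4387/2550
seg 3: a=1, c=M3/2=1319/510, d=(M4−M3)/(6·3)=-11251/22950, b=Δ3−h3·(2M3+M4)/6=-176/75
seg 4: a=4, c=M4/2=-776/425, d=(M5−M4)/(6·2)=388/1275, b=Δ4−h4·(2M4+M5)/6=-167/2550
t_q=23/4 → seg 3, τ=3/4; S=1+-176/75·τ+1319/510·τ²+-11251/22950·τ³=5309/10880

  seg 0: a=0 b=-7399/2550 c=0 d=2299/2550
  seg 1: a=-2 b=-251/1275 c=2299/850 d=-15089/22950
  seg 2: a=4 b=-4387/2550 c=-4096/1275 d=1643/850
  seg 3: a=1 b=-176/75 c=1319/510 d=-11251/22950
  seg 4: a=4 b=-167/2550 c=-776/425 d=388/1275
S(23/4) = 5309/10880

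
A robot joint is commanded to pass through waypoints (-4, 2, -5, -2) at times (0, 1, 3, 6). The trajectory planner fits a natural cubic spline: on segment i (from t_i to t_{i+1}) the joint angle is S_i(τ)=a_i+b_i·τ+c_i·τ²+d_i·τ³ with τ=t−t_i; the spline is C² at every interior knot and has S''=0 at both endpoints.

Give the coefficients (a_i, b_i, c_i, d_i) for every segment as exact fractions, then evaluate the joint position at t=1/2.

Δ: Δ0=6, Δ1=-7/2, Δ2=1
row 1: diag=6, rhs=-57; c'=1/3, d'=-19/2
row 2: denom=10−2·1/3=28/3; d'=(27−2·-19/2)/(28/3)=69/14
back: M2=69/14
back: M1=-19/2−1/3·69/14=-78/7
M: M0=0, M1=-78/7, M2=69/14, M3=0
seg 0: a=-4, c=M0/2=0, d=(M1−M0)/(6·1)=-13/7, b=Δ0−h0·(2M0+M1)/6=55/7
seg 1: a=2, c=M1/2=-39/7, d=(M2−M1)/(6·2)=75/56, b=Δ1−h1·(2M1+M2)/6=16/7
seg 2: a=-5, c=M2/2=69/28, d=(M3−M2)/(6·3)=-23/84, b=Δ2−h2·(2M2+M3)/6=-55/14
t_q=1/2 → seg 0, τ=1/2; S=-4+55/7·τ+0·τ²+-13/7·τ³=-17/56

  seg 0: a=-4 b=55/7 c=0 d=-13/7
  seg 1: a=2 b=16/7 c=-39/7 d=75/56
  seg 2: a=-5 b=-55/14 c=69/28 d=-23/84
S(1/2) = -17/56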